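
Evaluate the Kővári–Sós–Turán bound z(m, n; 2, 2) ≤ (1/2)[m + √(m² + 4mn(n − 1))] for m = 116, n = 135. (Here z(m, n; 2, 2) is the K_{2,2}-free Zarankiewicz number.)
z(116, 135; 2, 2) ≤ (1/2)[116 + √(116² + 4·116·135·134)] = (1/2)[116 + √8407216] = 1507.76

Kővári–Sós–Turán: let r_1, ..., r_116 be the row sums and z = Σ r_i the total number of 1s. Each pair of columns can share at most one row with both entries 1 (else a 2×2 all-ones block appears), so Σ_i C(r_i, 2) ≤ C(135, 2) = 9045. By convexity Σ_i C(r_i, 2) ≥ 116·C(z/116, 2) = z(z − 116)/(2·116), giving z² − 116z − 116·135·134 ≤ 0 and hence z ≤ (1/2)[116 + √(13456 + 4·2098440)] = (1/2)[116 + √8407216] ≈ (1/2)(116 + 2899.52) = 1507.76.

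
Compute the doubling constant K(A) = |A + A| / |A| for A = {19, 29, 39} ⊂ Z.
K = |A + A| / |A| = 5/3

Enumerate A + A = {a + b : a, b ∈ A}. With |A| = 3, there are |A|^2 = 9 ordered sum pairs; collecting distinct values, A + A = {38, 48, 58, 68, 78}, so |A + A| = 5. Thus K = 5/3. Here |A + A| = 2|A| − 1 = 5, the minimum possible — so K = 5/3 is minimal, which holds iff A is an arithmetic progression.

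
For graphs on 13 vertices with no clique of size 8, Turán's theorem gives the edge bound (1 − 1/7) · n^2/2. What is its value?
Turán density bound = (6/7) · 13^2/2 = 507/7 ≈ 72.4286

Turán's theorem: ex(n, K_{r+1}) is achieved by the complete r-partite Turán graph T(n, r) with parts as balanced as possible, and is at most (1 − 1/r) · n^2/2. For r = 7, n = 13: the density bound is (6/7) · 169/2 = 507/7 ≈ 72.4286. The integer-valued extremum is e(T(13, 7)) = 72, which is strictly less than the density bound 507/7 since 7 ∤ 13 (the parts of T(13, 7) cannot all be equal).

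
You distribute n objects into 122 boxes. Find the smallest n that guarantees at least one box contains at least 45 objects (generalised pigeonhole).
n = (45 − 1)·122 + 1 = 5369

By the generalised pigeonhole principle, to guarantee some box contains ≥ r objects we need more than (r − 1) · k objects total. Threshold: n = (r − 1) · k + 1. With r = 45 and k = 122: n = 44 · 122 + 1 = 5368 + 1 = 5369. For n = 5368 = 44 · 122, we can put exactly 44 objects in every box, avoiding 45 in any single one — so 5369 is tight.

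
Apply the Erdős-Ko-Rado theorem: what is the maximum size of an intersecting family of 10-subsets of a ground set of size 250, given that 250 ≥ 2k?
max |F| = C(249, 9) = 8760212643481299

The Erdős-Ko-Rado theorem states: for n ≥ 2k, an intersecting family of k-subsets of an n-element set has size at most C(n − 1, k − 1), with equality for 'star' families {A ⊆ [n] : |A| = k, i ∈ A} (fix an element i). For n = 250, k = 10: C(249, 9) = 8760212643481299.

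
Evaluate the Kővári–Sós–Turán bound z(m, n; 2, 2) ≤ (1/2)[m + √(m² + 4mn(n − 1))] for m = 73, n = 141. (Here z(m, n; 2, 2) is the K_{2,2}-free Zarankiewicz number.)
z(73, 141; 2, 2) ≤ (1/2)[73 + √(73² + 4·73·141·140)] = (1/2)[73 + √5769409] = 1237.4797

Kővári–Sós–Turán: let r_1, ..., r_73 be the row sums and z = Σ r_i the total number of 1s. Each pair of columns can share at most one row with both entries 1 (else a 2×2 all-ones block appears), so Σ_i C(r_i, 2) ≤ C(141, 2) = 9870. By convexity Σ_i C(r_i, 2) ≥ 73·C(z/73, 2) = z(z − 73)/(2·73), giving z² − 73z − 73·141·140 ≤ 0 and hence z ≤ (1/2)[73 + √(5329 + 4·1441020)] = (1/2)[73 + √5769409] ≈ (1/2)(73 + 2401.9594) = 1237.4797.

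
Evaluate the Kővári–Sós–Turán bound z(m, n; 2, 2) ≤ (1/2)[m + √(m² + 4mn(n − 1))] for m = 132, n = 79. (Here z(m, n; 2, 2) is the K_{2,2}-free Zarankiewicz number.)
z(132, 79; 2, 2) ≤ (1/2)[132 + √(132² + 4·132·79·78)] = (1/2)[132 + √3270960] = 970.2898

Kővári–Sós–Turán: let r_1, ..., r_132 be the row sums and z = Σ r_i the total number of 1s. Each pair of columns can share at most one row with both entries 1 (else a 2×2 all-ones block appears), so Σ_i C(r_i, 2) ≤ C(79, 2) = 3081. By convexity Σ_i C(r_i, 2) ≥ 132·C(z/132, 2) = z(z − 132)/(2·132), giving z² − 132z − 132·79·78 ≤ 0 and hence z ≤ (1/2)[132 + √(17424 + 4·813384)] = (1/2)[132 + √3270960] ≈ (1/2)(132 + 1808.5796) = 970.2898.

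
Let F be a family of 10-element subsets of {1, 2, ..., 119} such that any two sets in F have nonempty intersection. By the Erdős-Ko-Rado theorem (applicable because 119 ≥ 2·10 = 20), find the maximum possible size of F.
max |F| = C(118, 9) = 8940826085620

Erdős-Ko-Rado (1961): when n ≥ 2k, max |F| = C(n−1, k−1). The bound is attained by the star {A : i ∈ A} for any fixed i ∈ [n]. Here C(119−1, 10−1) = C(118, 9) = 8940826085620.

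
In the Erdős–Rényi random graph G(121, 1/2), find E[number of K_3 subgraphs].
E[# K_3] = C(121, 3) · (1/2)^C(3, 2) = 287980 / 2^3 = 71995/2 = 35997.5

For each 3-subset S of vertices (there are C(121, 3) = 287980 such S), let X_S = 1 if S induces a K_3 (all C(3, 2) = 3 edges present). Then P(X_S = 1) = (1/2)^3 = 1/8. By linearity of expectation, E[# K_3] = C(121, 3) · (1/2)^3 = 287980 / 8 = 71995/2 = 35997.5.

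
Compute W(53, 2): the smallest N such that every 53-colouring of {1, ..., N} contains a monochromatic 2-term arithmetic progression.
W(53, 2) = 53 + 1 = 54

A 2-term AP is any pair of integers, so a monochromatic 2-AP exists iff some colour is used at least twice. With 53 colours, the colouring i ↦ i on {1, ..., 53} uses each colour once, avoiding any monochromatic pair, so W(53, 2) > 53. For {1, ..., 54}, pigeonhole forces two integers of the same colour, which form a monochromatic 2-AP. Hence W(53, 2) = 54.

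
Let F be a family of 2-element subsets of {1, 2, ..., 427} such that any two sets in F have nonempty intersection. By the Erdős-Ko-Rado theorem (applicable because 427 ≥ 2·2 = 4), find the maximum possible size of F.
max |F| = C(426, 1) = 426

Erdős-Ko-Rado (1961): when n ≥ 2k, max |F| = C(n−1, k−1). The bound is attained by the star {A : i ∈ A} for any fixed i ∈ [n]. Here C(427−1, 2−1) = C(426, 1) = 426.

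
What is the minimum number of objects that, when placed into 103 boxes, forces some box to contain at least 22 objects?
n = (22 − 1)·103 + 1 = 2164

By the generalised pigeonhole principle, to guarantee some box contains ≥ r objects we need more than (r − 1) · k objects total. Threshold: n = (r − 1) · k + 1. With r = 22 and k = 103: n = 21 · 103 + 1 = 2163 + 1 = 2164. For n = 2163 = 21 · 103, we can put exactly 21 objects in every box, avoiding 22 in any single one — so 2164 is tight.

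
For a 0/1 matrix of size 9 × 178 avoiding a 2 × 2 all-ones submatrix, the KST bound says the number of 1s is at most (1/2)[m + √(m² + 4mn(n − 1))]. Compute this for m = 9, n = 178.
z(9, 178; 2, 2) ≤ (1/2)[9 + √(9² + 4·9·178·177)] = (1/2)[9 + √1134297] = 537.0169

Kővári–Sós–Turán: let r_1, ..., r_9 be the row sums and z = Σ r_i the total number of 1s. Each pair of columns can share at most one row with both entries 1 (else a 2×2 all-ones block appears), so Σ_i C(r_i, 2) ≤ C(178, 2) = 15753. By convexity Σ_i C(r_i, 2) ≥ 9·C(z/9, 2) = z(z − 9)/(2·9), giving z² − 9z − 9·178·177 ≤ 0 and hence z ≤ (1/2)[9 + √(81 + 4·283554)] = (1/2)[9 + √1134297] ≈ (1/2)(9 + 1065.0338) = 537.0169.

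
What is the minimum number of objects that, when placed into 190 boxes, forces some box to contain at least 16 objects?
n = (16 − 1)·190 + 1 = 2851

By the generalised pigeonhole principle, to guarantee some box contains ≥ r objects we need more than (r − 1) · k objects total. Threshold: n = (r − 1) · k + 1. With r = 16 and k = 190: n = 15 · 190 + 1 = 2850 + 1 = 2851. For n = 2850 = 15 · 190, we can put exactly 15 objects in every box, avoiding 16 in any single one — so 2851 is tight.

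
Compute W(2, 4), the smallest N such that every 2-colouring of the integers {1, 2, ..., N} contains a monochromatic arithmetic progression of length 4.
W(2, 4) = 35

This is a classical value, W(2, 4) = 35, established by combining an explicit 2-colouring of {1, ..., 34} with no monochromatic 4-AP (giving the lower bound W(2, 4) > 34) and a finite case analysis / exhaustive computer search showing every 2-colouring of {1, ..., 35} has such an AP.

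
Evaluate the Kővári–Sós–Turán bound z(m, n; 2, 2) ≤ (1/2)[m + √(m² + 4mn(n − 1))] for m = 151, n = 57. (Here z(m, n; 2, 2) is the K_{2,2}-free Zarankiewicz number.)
z(151, 57; 2, 2) ≤ (1/2)[151 + √(151² + 4·151·57·56)] = (1/2)[151 + √1950769] = 773.8497

Kővári–Sós–Turán: let r_1, ..., r_151 be the row sums and z = Σ r_i the total number of 1s. Each pair of columns can share at most one row with both entries 1 (else a 2×2 all-ones block appears), so Σ_i C(r_i, 2) ≤ C(57, 2) = 1596. By convexity Σ_i C(r_i, 2) ≥ 151·C(z/151, 2) = z(z − 151)/(2·151), giving z² − 151z − 151·57·56 ≤ 0 and hence z ≤ (1/2)[151 + √(22801 + 4·481992)] = (1/2)[151 + √1950769] ≈ (1/2)(151 + 1396.6993) = 773.8497.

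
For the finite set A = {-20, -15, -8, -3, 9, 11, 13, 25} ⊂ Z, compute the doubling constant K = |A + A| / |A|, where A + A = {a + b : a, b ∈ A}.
K = |A + A| / |A| = 29/8

Enumerate A + A = {a + b : a, b ∈ A}. With |A| = 8, there are |A|^2 = 64 ordered sum pairs; collecting distinct values, A + A = {-40, -35, -30, -28, -23, -18, -16, -11, -9, -7, -6, -4, -2, 1, 3, 5, 6, 8, 10, 17, 18, 20, 22, 24, 26, 34, 36, 38, 50}, so |A + A| = 29. Thus K = 29/8. For comparison, the minimum possible |A + A| over all 8-element sets is 2·8 − 1 = 15 (so min K = 15/8), attained only by arithmetic progressions.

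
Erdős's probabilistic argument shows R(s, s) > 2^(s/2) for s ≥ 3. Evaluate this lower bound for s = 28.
2^(28/2) = 16384; so R(28, 28) > 16384

Colour each edge of K_n uniformly at random with red/blue. The expected number of monochromatic K_28 is C(n, 28) · 2 · 2^(−C(28,2)). If C(n, 28) · 2^(1 − C(28,2)) < 1, then with positive probability no monochromatic K_28 exists, so R(28, 28) > n. The standard estimate C(n, 28) ≤ n^28/28! shows this inequality holds whenever n ≤ 2^(28/2) (since 28! · 2^(C(28,2) − 1) > 2^(28^2/2) ≥ n^28). Hence R(28, 28) > 2^(28/2) = 16384.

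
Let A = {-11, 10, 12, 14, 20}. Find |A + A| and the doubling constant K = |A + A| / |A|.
K = |A + A| / |A| = 14/5

Enumerate A + A = {a + b : a, b ∈ A}. With |A| = 5, there are |A|^2 = 25 ordered sum pairs; collecting distinct values, A + A = {-22, -1, 1, 3, 9, 20, 22, 24, 26, 28, 30, 32, 34, 40}, so |A + A| = 14. Thus K = 14/5. For comparison, the minimum possible |A + A| over all 5-element sets is 2·5 − 1 = 9 (so min K = 9/5), attained only by arithmetic progressions.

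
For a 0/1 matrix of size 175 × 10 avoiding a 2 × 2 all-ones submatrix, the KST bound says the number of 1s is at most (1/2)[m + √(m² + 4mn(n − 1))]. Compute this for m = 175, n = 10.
z(175, 10; 2, 2) ≤ (1/2)[175 + √(175² + 4·175·10·9)] = (1/2)[175 + √93625] = 240.491

Kővári–Sós–Turán: let r_1, ..., r_175 be the row sums and z = Σ r_i the total number of 1s. Each pair of columns can share at most one row with both entries 1 (else a 2×2 all-ones block appears), so Σ_i C(r_i, 2) ≤ C(10, 2) = 45. By convexity Σ_i C(r_i, 2) ≥ 175·C(z/175, 2) = z(z − 175)/(2·175), giving z² − 175z − 175·10·9 ≤ 0 and hence z ≤ (1/2)[175 + √(30625 + 4·15750)] = (1/2)[175 + √93625] ≈ (1/2)(175 + 305.982) = 240.491.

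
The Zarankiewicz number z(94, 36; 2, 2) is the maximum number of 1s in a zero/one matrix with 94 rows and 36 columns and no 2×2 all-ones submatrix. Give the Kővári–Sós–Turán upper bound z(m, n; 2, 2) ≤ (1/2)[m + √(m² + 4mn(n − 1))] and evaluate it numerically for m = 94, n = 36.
z(94, 36; 2, 2) ≤ (1/2)[94 + √(94² + 4·94·36·35)] = (1/2)[94 + √482596] = 394.3456

Kővári–Sós–Turán: let r_1, ..., r_94 be the row sums and z = Σ r_i the total number of 1s. Each pair of columns can share at most one row with both entries 1 (else a 2×2 all-ones block appears), so Σ_i C(r_i, 2) ≤ C(36, 2) = 630. By convexity Σ_i C(r_i, 2) ≥ 94·C(z/94, 2) = z(z − 94)/(2·94), giving z² − 94z − 94·36·35 ≤ 0 and hence z ≤ (1/2)[94 + √(8836 + 4·118440)] = (1/2)[94 + √482596] ≈ (1/2)(94 + 694.6913) = 394.3456.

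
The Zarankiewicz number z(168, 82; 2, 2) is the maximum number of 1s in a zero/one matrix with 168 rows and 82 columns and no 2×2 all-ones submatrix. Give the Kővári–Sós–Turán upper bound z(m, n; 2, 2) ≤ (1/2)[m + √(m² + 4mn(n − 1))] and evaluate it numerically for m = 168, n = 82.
z(168, 82; 2, 2) ≤ (1/2)[168 + √(168² + 4·168·82·81)] = (1/2)[168 + √4491648] = 1143.6754

Kővári–Sós–Turán: let r_1, ..., r_168 be the row sums and z = Σ r_i the total number of 1s. Each pair of columns can share at most one row with both entries 1 (else a 2×2 all-ones block appears), so Σ_i C(r_i, 2) ≤ C(82, 2) = 3321. By convexity Σ_i C(r_i, 2) ≥ 168·C(z/168, 2) = z(z − 168)/(2·168), giving z² − 168z − 168·82·81 ≤ 0 and hence z ≤ (1/2)[168 + √(28224 + 4·1115856)] = (1/2)[168 + √4491648] ≈ (1/2)(168 + 2119.3508) = 1143.6754.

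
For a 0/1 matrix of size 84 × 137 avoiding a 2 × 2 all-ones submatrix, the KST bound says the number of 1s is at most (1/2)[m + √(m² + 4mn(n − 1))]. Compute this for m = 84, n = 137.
z(84, 137; 2, 2) ≤ (1/2)[84 + √(84² + 4·84·137·136)] = (1/2)[84 + √6267408] = 1293.7396

Kővári–Sós–Turán: let r_1, ..., r_84 be the row sums and z = Σ r_i the total number of 1s. Each pair of columns can share at most one row with both entries 1 (else a 2×2 all-ones block appears), so Σ_i C(r_i, 2) ≤ C(137, 2) = 9316. By convexity Σ_i C(r_i, 2) ≥ 84·C(z/84, 2) = z(z − 84)/(2·84), giving z² − 84z − 84·137·136 ≤ 0 and hence z ≤ (1/2)[84 + √(7056 + 4·1565088)] = (1/2)[84 + √6267408] ≈ (1/2)(84 + 2503.4792) = 1293.7396.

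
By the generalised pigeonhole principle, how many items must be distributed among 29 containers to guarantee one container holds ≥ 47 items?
n = (47 − 1)·29 + 1 = 1335

By the generalised pigeonhole principle, to guarantee some box contains ≥ r objects we need more than (r − 1) · k objects total. Threshold: n = (r − 1) · k + 1. With r = 47 and k = 29: n = 46 · 29 + 1 = 1334 + 1 = 1335. For n = 1334 = 46 · 29, we can put exactly 46 objects in every box, avoiding 47 in any single one — so 1335 is tight.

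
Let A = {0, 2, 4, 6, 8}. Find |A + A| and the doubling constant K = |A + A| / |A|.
K = |A + A| / |A| = 9/5

Enumerate A + A = {a + b : a, b ∈ A}. With |A| = 5, there are |A|^2 = 25 ordered sum pairs; collecting distinct values, A + A = {0, 2, 4, 6, 8, 10, 12, 14, 16}, so |A + A| = 9. Thus K = 9/5. Here |A + A| = 2|A| − 1 = 9, the minimum possible — so K = 9/5 is minimal, which holds iff A is an arithmetic progression.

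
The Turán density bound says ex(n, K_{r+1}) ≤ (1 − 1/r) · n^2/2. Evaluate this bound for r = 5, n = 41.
Turán density bound = (4/5) · 41^2/2 = 3362/5 ≈ 672.4

Turán's theorem: ex(n, K_{r+1}) is achieved by the complete r-partite Turán graph T(n, r) with parts as balanced as possible, and is at most (1 − 1/r) · n^2/2. For r = 5, n = 41: the density bound is (4/5) · 1681/2 = 3362/5 ≈ 672.4. The integer-valued extremum is e(T(41, 5)) = 672, which is strictly less than the density bound 3362/5 since 5 ∤ 41 (the parts of T(41, 5) cannot all be equal).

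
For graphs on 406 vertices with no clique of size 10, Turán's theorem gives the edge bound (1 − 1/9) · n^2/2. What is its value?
Turán density bound = (8/9) · 406^2/2 = 659344/9 ≈ 73260.4444

Turán's theorem: ex(n, K_{r+1}) is achieved by the complete r-partite Turán graph T(n, r) with parts as balanced as possible, and is at most (1 − 1/r) · n^2/2. For r = 9, n = 406: the density bound is (8/9) · 164836/2 = 659344/9 ≈ 73260.4444. The integer-valued extremum is e(T(406, 9)) = 73260, which is strictly less than the density bound 659344/9 since 9 ∤ 406 (the parts of T(406, 9) cannot all be equal).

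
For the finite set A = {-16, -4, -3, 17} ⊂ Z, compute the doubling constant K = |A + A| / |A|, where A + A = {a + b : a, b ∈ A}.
K = |A + A| / |A| = 10/4 = 5/2

Enumerate A + A = {a + b : a, b ∈ A}. With |A| = 4, there are |A|^2 = 16 ordered sum pairs; collecting distinct values, A + A = {-32, -20, -19, -8, -7, -6, 1, 13, 14, 34}, so |A + A| = 10. Thus K = 10/4 = 5/2. For comparison, the minimum possible |A + A| over all 4-element sets is 2·4 − 1 = 7 (so min K = 7/4), attained only by arithmetic progressions.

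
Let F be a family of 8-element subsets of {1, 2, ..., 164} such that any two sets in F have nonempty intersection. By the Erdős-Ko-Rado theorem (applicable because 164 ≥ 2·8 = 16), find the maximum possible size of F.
max |F| = C(163, 7) = 532318800456

Erdős-Ko-Rado (1961): when n ≥ 2k, max |F| = C(n−1, k−1). The bound is attained by the star {A : i ∈ A} for any fixed i ∈ [n]. Here C(164−1, 8−1) = C(163, 7) = 532318800456.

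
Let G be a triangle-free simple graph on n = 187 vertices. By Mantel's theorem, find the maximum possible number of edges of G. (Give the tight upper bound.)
ex(187, K_3) = ⌊187^2/4⌋ = 8742

Mantel (1907): a triangle-free graph on n vertices has at most ⌊n^2/4⌋ edges, with equality for the complete bipartite graph K_{⌊n/2⌋, ⌈n/2⌉}. For n = 187: ⌊187^2/4⌋ = ⌊34969/4⌋ = 8742. The extremal graph is K_{93, 94}, which has 93·94 = 8742 edges.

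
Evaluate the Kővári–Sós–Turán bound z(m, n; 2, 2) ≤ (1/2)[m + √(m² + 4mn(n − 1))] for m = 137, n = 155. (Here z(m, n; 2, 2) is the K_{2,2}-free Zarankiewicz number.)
z(137, 155; 2, 2) ≤ (1/2)[137 + √(137² + 4·137·155·154)] = (1/2)[137 + √13099529] = 1878.1636

Kővári–Sós–Turán: let r_1, ..., r_137 be the row sums and z = Σ r_i the total number of 1s. Each pair of columns can share at most one row with both entries 1 (else a 2×2 all-ones block appears), so Σ_i C(r_i, 2) ≤ C(155, 2) = 11935. By convexity Σ_i C(r_i, 2) ≥ 137·C(z/137, 2) = z(z − 137)/(2·137), giving z² − 137z − 137·155·154 ≤ 0 and hence z ≤ (1/2)[137 + √(18769 + 4·3270190)] = (1/2)[137 + √13099529] ≈ (1/2)(137 + 3619.3271) = 1878.1636.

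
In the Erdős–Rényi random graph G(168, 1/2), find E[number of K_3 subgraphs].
E[# K_3] = C(168, 3) · (1/2)^C(3, 2) = 776216 / 2^3 = 97027

For each 3-subset S of vertices (there are C(168, 3) = 776216 such S), let X_S = 1 if S induces a K_3 (all C(3, 2) = 3 edges present). Then P(X_S = 1) = (1/2)^3 = 1/8. By linearity of expectation, E[# K_3] = C(168, 3) · (1/2)^3 = 776216 / 8 = 97027.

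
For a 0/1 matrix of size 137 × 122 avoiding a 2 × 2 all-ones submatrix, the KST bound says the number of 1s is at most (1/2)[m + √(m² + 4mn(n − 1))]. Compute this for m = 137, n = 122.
z(137, 122; 2, 2) ≤ (1/2)[137 + √(137² + 4·137·122·121)] = (1/2)[137 + √8108345] = 1492.2578

Kővári–Sós–Turán: let r_1, ..., r_137 be the row sums and z = Σ r_i the total number of 1s. Each pair of columns can share at most one row with both entries 1 (else a 2×2 all-ones block appears), so Σ_i C(r_i, 2) ≤ C(122, 2) = 7381. By convexity Σ_i C(r_i, 2) ≥ 137·C(z/137, 2) = z(z − 137)/(2·137), giving z² − 137z − 137·122·121 ≤ 0 and hence z ≤ (1/2)[137 + √(18769 + 4·2022394)] = (1/2)[137 + √8108345] ≈ (1/2)(137 + 2847.5156) = 1492.2578.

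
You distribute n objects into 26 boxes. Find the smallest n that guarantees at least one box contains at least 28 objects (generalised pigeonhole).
n = (28 − 1)·26 + 1 = 703

By the generalised pigeonhole principle, to guarantee some box contains ≥ r objects we need more than (r − 1) · k objects total. Threshold: n = (r − 1) · k + 1. With r = 28 and k = 26: n = 27 · 26 + 1 = 702 + 1 = 703. For n = 702 = 27 · 26, we can put exactly 27 objects in every box, avoiding 28 in any single one — so 703 is tight.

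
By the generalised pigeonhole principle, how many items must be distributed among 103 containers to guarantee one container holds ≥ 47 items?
n = (47 − 1)·103 + 1 = 4739

By the generalised pigeonhole principle, to guarantee some box contains ≥ r objects we need more than (r − 1) · k objects total. Threshold: n = (r − 1) · k + 1. With r = 47 and k = 103: n = 46 · 103 + 1 = 4738 + 1 = 4739. For n = 4738 = 46 · 103, we can put exactly 46 objects in every box, avoiding 47 in any single one — so 4739 is tight.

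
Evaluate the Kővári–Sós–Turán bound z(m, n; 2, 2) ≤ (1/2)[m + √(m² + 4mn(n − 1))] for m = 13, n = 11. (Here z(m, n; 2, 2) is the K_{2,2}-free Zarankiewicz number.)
z(13, 11; 2, 2) ≤ (1/2)[13 + √(13² + 4·13·11·10)] = (1/2)[13 + √5889] = 44.8699

Kővári–Sós–Turán: let r_1, ..., r_13 be the row sums and z = Σ r_i the total number of 1s. Each pair of columns can share at most one row with both entries 1 (else a 2×2 all-ones block appears), so Σ_i C(r_i, 2) ≤ C(11, 2) = 55. By convexity Σ_i C(r_i, 2) ≥ 13·C(z/13, 2) = z(z − 13)/(2·13), giving z² − 13z − 13·11·10 ≤ 0 and hence z ≤ (1/2)[13 + √(169 + 4·1430)] = (1/2)[13 + √5889] ≈ (1/2)(13 + 76.7398) = 44.8699.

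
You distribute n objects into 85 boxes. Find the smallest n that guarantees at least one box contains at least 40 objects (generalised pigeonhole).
n = (40 − 1)·85 + 1 = 3316

By the generalised pigeonhole principle, to guarantee some box contains ≥ r objects we need more than (r − 1) · k objects total. Threshold: n = (r − 1) · k + 1. With r = 40 and k = 85: n = 39 · 85 + 1 = 3315 + 1 = 3316. For n = 3315 = 39 · 85, we can put exactly 39 objects in every box, avoiding 40 in any single one — so 3316 is tight.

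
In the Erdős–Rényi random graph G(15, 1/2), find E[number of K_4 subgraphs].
E[# K_4] = C(15, 4) · (1/2)^C(4, 2) = 1365 / 2^6 = 21.328125

For each 4-subset S of vertices (there are C(15, 4) = 1365 such S), let X_S = 1 if S induces a K_4 (all C(4, 2) = 6 edges present). Then P(X_S = 1) = (1/2)^6 = 1/64. By linearity of expectation, E[# K_4] = C(15, 4) · (1/2)^6 = 1365 / 64 = 21.328125.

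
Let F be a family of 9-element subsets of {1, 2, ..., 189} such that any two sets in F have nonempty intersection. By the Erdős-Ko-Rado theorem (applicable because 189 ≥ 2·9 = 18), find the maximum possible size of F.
max |F| = C(188, 8) = 33279935857597

Erdős-Ko-Rado (1961): when n ≥ 2k, max |F| = C(n−1, k−1). The bound is attained by the star {A : i ∈ A} for any fixed i ∈ [n]. Here C(189−1, 9−1) = C(188, 8) = 33279935857597.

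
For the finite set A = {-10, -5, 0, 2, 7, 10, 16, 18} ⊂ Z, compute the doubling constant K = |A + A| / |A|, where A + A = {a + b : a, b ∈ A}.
K = |A + A| / |A| = 30/8 = 15/4

Enumerate A + A = {a + b : a, b ∈ A}. With |A| = 8, there are |A|^2 = 64 ordered sum pairs; collecting distinct values, A + A = {-20, -15, -10, -8, -5, -3, 0, 2, 4, 5, 6, 7, 8, 9, 10, 11, 12, 13, 14, 16, 17, 18, 20, 23, 25, 26, 28, 32, 34, 36}, so |A + A| = 30. Thus K = 30/8 = 15/4. For comparison, the minimum possible |A + A| over all 8-element sets is 2·8 − 1 = 15 (so min K = 15/8), attained only by arithmetic progressions.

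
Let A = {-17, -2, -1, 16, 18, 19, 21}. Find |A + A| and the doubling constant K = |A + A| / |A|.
K = |A + A| / |A| = 26/7

Enumerate A + A = {a + b : a, b ∈ A}. With |A| = 7, there are |A|^2 = 49 ordered sum pairs; collecting distinct values, A + A = {-34, -19, -18, -4, -3, -2, -1, 1, 2, 4, 14, 15, 16, 17, 18, 19, 20, 32, 34, 35, 36, 37, 38, 39, 40, 42}, so |A + A| = 26. Thus K = 26/7. For comparison, the minimum possible |A + A| over all 7-element sets is 2·7 − 1 = 13 (so min K = 13/7), attained only by arithmetic progressions.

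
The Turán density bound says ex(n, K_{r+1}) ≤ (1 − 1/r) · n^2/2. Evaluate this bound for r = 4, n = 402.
Turán density bound = (3/4) · 402^2/2 = 121203/2 ≈ 60601.5

Turán's theorem: ex(n, K_{r+1}) is achieved by the complete r-partite Turán graph T(n, r) with parts as balanced as possible, and is at most (1 − 1/r) · n^2/2. For r = 4, n = 402: the density bound is (3/4) · 161604/2 = 121203/2 ≈ 60601.5. The integer-valued extremum is e(T(402, 4)) = 60601, which is strictly less than the density bound 121203/2 since 4 ∤ 402 (the parts of T(402, 4) cannot all be equal).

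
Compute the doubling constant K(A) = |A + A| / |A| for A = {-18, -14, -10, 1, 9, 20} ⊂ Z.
K = |A + A| / |A| = 17/6

Enumerate A + A = {a + b : a, b ∈ A}. With |A| = 6, there are |A|^2 = 36 ordered sum pairs; collecting distinct values, A + A = {-36, -32, -28, -24, -20, -17, -13, -9, -5, -1, 2, 6, 10, 18, 21, 29, 40}, so |A + A| = 17. Thus K = 17/6. For comparison, the minimum possible |A + A| over all 6-element sets is 2·6 − 1 = 11 (so min K = 11/6), attained only by arithmetic progressions.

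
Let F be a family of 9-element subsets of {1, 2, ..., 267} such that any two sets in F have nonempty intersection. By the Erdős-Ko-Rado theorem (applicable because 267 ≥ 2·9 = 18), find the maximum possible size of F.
max |F| = C(266, 8) = 558961084927245

The Erdős-Ko-Rado theorem states: for n ≥ 2k, an intersecting family of k-subsets of an n-element set has size at most C(n − 1, k − 1), with equality for 'star' families {A ⊆ [n] : |A| = k, i ∈ A} (fix an element i). For n = 267, k = 9: C(266, 8) = 558961084927245.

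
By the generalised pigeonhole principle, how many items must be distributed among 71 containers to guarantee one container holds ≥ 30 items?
n = (30 − 1)·71 + 1 = 2060

By the generalised pigeonhole principle, to guarantee some box contains ≥ r objects we need more than (r − 1) · k objects total. Threshold: n = (r − 1) · k + 1. With r = 30 and k = 71: n = 29 · 71 + 1 = 2059 + 1 = 2060. For n = 2059 = 29 · 71, we can put exactly 29 objects in every box, avoiding 30 in any single one — so 2060 is tight.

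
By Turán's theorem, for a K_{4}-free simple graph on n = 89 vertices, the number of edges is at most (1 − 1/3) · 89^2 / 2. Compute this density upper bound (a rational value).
Turán density bound = (2/3) · 89^2/2 = 7921/3 ≈ 2640.3333

Turán's theorem: ex(n, K_{r+1}) is achieved by the complete r-partite Turán graph T(n, r) with parts as balanced as possible, and is at most (1 − 1/r) · n^2/2. For r = 3, n = 89: the density bound is (2/3) · 7921/2 = 7921/3 ≈ 2640.3333. The integer-valued extremum is e(T(89, 3)) = 2640, which is strictly less than the density bound 7921/3 since 3 ∤ 89 (the parts of T(89, 3) cannot all be equal).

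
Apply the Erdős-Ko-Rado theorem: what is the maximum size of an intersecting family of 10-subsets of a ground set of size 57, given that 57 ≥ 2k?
max |F| = C(56, 9) = 7575968400

Erdős-Ko-Rado (1961): when n ≥ 2k, max |F| = C(n−1, k−1). The bound is attained by the star {A : i ∈ A} for any fixed i ∈ [n]. Here C(57−1, 10−1) = C(56, 9) = 7575968400.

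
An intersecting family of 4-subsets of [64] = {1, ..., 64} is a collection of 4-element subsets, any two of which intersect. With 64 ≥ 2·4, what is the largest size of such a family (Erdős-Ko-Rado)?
max |F| = C(63, 3) = 39711

Erdős-Ko-Rado (1961): when n ≥ 2k, max |F| = C(n−1, k−1). The bound is attained by the star {A : i ∈ A} for any fixed i ∈ [n]. Here C(64−1, 4−1) = C(63, 3) = 39711.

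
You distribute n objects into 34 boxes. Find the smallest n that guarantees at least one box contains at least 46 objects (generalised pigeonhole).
n = (46 − 1)·34 + 1 = 1531

By the generalised pigeonhole principle, to guarantee some box contains ≥ r objects we need more than (r − 1) · k objects total. Threshold: n = (r − 1) · k + 1. With r = 46 and k = 34: n = 45 · 34 + 1 = 1530 + 1 = 1531. For n = 1530 = 45 · 34, we can put exactly 45 objects in every box, avoiding 46 in any single one — so 1531 is tight.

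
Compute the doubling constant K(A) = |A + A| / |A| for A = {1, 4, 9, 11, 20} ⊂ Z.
K = |A + A| / |A| = 15/5 = 3

Enumerate A + A = {a + b : a, b ∈ A}. With |A| = 5, there are |A|^2 = 25 ordered sum pairs; collecting distinct values, A + A = {2, 5, 8, 10, 12, 13, 15, 18, 20, 21, 22, 24, 29, 31, 40}, so |A + A| = 15. Thus K = 15/5 = 3. For comparison, the minimum possible |A + A| over all 5-element sets is 2·5 − 1 = 9 (so min K = 9/5), attained only by arithmetic progressions.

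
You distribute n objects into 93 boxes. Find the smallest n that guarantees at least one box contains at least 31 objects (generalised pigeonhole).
n = (31 − 1)·93 + 1 = 2791

By the generalised pigeonhole principle, to guarantee some box contains ≥ r objects we need more than (r − 1) · k objects total. Threshold: n = (r − 1) · k + 1. With r = 31 and k = 93: n = 30 · 93 + 1 = 2790 + 1 = 2791. For n = 2790 = 30 · 93, we can put exactly 30 objects in every box, avoiding 31 in any single one — so 2791 is tight.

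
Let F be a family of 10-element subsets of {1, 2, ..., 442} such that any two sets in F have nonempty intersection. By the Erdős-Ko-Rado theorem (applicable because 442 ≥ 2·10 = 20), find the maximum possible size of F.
max |F| = C(441, 9) = 1601406816880108315

The Erdős-Ko-Rado theorem states: for n ≥ 2k, an intersecting family of k-subsets of an n-element set has size at most C(n − 1, k − 1), with equality for 'star' families {A ⊆ [n] : |A| = k, i ∈ A} (fix an element i). For n = 442, k = 10: C(441, 9) = 1601406816880108315.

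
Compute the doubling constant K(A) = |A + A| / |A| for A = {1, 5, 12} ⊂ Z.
K = |A + A| / |A| = 6/3 = 2

Enumerate A + A = {a + b : a, b ∈ A}. With |A| = 3, there are |A|^2 = 9 ordered sum pairs; collecting distinct values, A + A = {2, 6, 10, 13, 17, 24}, so |A + A| = 6. Thus K = 6/3 = 2. For comparison, the minimum possible |A + A| over all 3-element sets is 2·3 − 1 = 5 (so min K = 5/3), attained only by arithmetic progressions.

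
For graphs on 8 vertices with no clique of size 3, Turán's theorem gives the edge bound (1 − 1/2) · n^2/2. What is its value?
Turán density bound = (1/2) · 8^2/2 = 16

Turán's theorem: ex(n, K_{r+1}) is achieved by the complete r-partite Turán graph T(n, r) with parts as balanced as possible, and is at most (1 − 1/r) · n^2/2. For r = 2, n = 8: the density bound is (1/2) · 64/2 = 16. Since 2 ∣ 8, the Turán graph T(8, 2) has parts of equal size 4, and its edge count e(T(8, 2)) = 16 attains the density bound exactly.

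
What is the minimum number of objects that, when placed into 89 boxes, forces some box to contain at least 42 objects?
n = (42 − 1)·89 + 1 = 3650

By the generalised pigeonhole principle, to guarantee some box contains ≥ r objects we need more than (r − 1) · k objects total. Threshold: n = (r − 1) · k + 1. With r = 42 and k = 89: n = 41 · 89 + 1 = 3649 + 1 = 3650. For n = 3649 = 41 · 89, we can put exactly 41 objects in every box, avoiding 42 in any single one — so 3650 is tight.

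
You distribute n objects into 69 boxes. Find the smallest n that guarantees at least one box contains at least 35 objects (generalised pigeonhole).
n = (35 − 1)·69 + 1 = 2347

By the generalised pigeonhole principle, to guarantee some box contains ≥ r objects we need more than (r − 1) · k objects total. Threshold: n = (r − 1) · k + 1. With r = 35 and k = 69: n = 34 · 69 + 1 = 2346 + 1 = 2347. For n = 2346 = 34 · 69, we can put exactly 34 objects in every box, avoiding 35 in any single one — so 2347 is tight.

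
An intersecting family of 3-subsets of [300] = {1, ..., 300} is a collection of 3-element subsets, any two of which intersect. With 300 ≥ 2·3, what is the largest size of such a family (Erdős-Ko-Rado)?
max |F| = C(299, 2) = 44551

The Erdős-Ko-Rado theorem states: for n ≥ 2k, an intersecting family of k-subsets of an n-element set has size at most C(n − 1, k − 1), with equality for 'star' families {A ⊆ [n] : |A| = k, i ∈ A} (fix an element i). For n = 300, k = 3: C(299, 2) = 44551.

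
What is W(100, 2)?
W(100, 2) = 100 + 1 = 101

A 2-term AP is any pair of integers, so a monochromatic 2-AP exists iff some colour is used at least twice. With 100 colours, the colouring i ↦ i on {1, ..., 100} uses each colour once, avoiding any monochromatic pair, so W(100, 2) > 100. For {1, ..., 101}, pigeonhole forces two integers of the same colour, which form a monochromatic 2-AP. Hence W(100, 2) = 101.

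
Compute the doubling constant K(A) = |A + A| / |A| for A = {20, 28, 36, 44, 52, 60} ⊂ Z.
K = |A + A| / |A| = 11/6

Enumerate A + A = {a + b : a, b ∈ A}. With |A| = 6, there are |A|^2 = 36 ordered sum pairs; collecting distinct values, A + A = {40, 48, 56, 64, 72, 80, 88, 96, 104, 112, 120}, so |A + A| = 11. Thus K = 11/6. Here |A + A| = 2|A| − 1 = 11, the minimum possible — so K = 11/6 is minimal, which holds iff A is an arithmetic progression.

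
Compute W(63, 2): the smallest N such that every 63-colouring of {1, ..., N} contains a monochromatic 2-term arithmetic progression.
W(63, 2) = 63 + 1 = 64

A 2-term AP is any pair of integers, so a monochromatic 2-AP exists iff some colour is used at least twice. With 63 colours, the colouring i ↦ i on {1, ..., 63} uses each colour once, avoiding any monochromatic pair, so W(63, 2) > 63. For {1, ..., 64}, pigeonhole forces two integers of the same colour, which form a monochromatic 2-AP. Hence W(63, 2) = 64.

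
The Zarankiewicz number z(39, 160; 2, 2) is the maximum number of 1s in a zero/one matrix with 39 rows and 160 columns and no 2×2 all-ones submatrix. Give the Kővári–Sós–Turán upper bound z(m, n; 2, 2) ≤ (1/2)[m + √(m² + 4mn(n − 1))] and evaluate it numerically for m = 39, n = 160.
z(39, 160; 2, 2) ≤ (1/2)[39 + √(39² + 4·39·160·159)] = (1/2)[39 + √3970161] = 1015.7631

Kővári–Sós–Turán: let r_1, ..., r_39 be the row sums and z = Σ r_i the total number of 1s. Each pair of columns can share at most one row with both entries 1 (else a 2×2 all-ones block appears), so Σ_i C(r_i, 2) ≤ C(160, 2) = 12720. By convexity Σ_i C(r_i, 2) ≥ 39·C(z/39, 2) = z(z − 39)/(2·39), giving z² − 39z − 39·160·159 ≤ 0 and hence z ≤ (1/2)[39 + √(1521 + 4·992160)] = (1/2)[39 + √3970161] ≈ (1/2)(39 + 1992.5263) = 1015.7631.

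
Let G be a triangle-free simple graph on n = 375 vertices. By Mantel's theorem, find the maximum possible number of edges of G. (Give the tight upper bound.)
ex(375, K_3) = ⌊375^2/4⌋ = 35156

Mantel (1907): a triangle-free graph on n vertices has at most ⌊n^2/4⌋ edges, with equality for the complete bipartite graph K_{⌊n/2⌋, ⌈n/2⌉}. For n = 375: ⌊375^2/4⌋ = ⌊140625/4⌋ = 35156. The extremal graph is K_{187, 188}, which has 187·188 = 35156 edges.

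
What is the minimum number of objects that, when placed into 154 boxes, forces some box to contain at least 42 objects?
n = (42 − 1)·154 + 1 = 6315

By the generalised pigeonhole principle, to guarantee some box contains ≥ r objects we need more than (r − 1) · k objects total. Threshold: n = (r − 1) · k + 1. With r = 42 and k = 154: n = 41 · 154 + 1 = 6314 + 1 = 6315. For n = 6314 = 41 · 154, we can put exactly 41 objects in every box, avoiding 42 in any single one — so 6315 is tight.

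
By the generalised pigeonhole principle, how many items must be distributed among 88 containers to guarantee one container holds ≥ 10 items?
n = (10 − 1)·88 + 1 = 793

By the generalised pigeonhole principle, to guarantee some box contains ≥ r objects we need more than (r − 1) · k objects total. Threshold: n = (r − 1) · k + 1. With r = 10 and k = 88: n = 9 · 88 + 1 = 792 + 1 = 793. For n = 792 = 9 · 88, we can put exactly 9 objects in every box, avoiding 10 in any single one — so 793 is tight.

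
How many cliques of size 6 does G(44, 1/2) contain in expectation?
E[# K_6] = C(44, 6) · (1/2)^C(6, 2) = 7059052 / 2^15 = 1764763/8192 ≈ 215.425171

For each 6-subset S of vertices (there are C(44, 6) = 7059052 such S), let X_S = 1 if S induces a K_6 (all C(6, 2) = 15 edges present). Then P(X_S = 1) = (1/2)^15 = 1/32768. By linearity of expectation, E[# K_6] = C(44, 6) · (1/2)^15 = 7059052 / 32768 = 1764763/8192 ≈ 215.425171.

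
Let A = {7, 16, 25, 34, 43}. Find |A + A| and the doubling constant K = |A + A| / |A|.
K = |A + A| / |A| = 9/5

Enumerate A + A = {a + b : a, b ∈ A}. With |A| = 5, there are |A|^2 = 25 ordered sum pairs; collecting distinct values, A + A = {14, 23, 32, 41, 50, 59, 68, 77, 86}, so |A + A| = 9. Thus K = 9/5. Here |A + A| = 2|A| − 1 = 9, the minimum possible — so K = 9/5 is minimal, which holds iff A is an arithmetic progression.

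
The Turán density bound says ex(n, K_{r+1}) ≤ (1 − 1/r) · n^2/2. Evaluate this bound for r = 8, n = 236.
Turán density bound = (7/8) · 236^2/2 = 24367

Turán's theorem: ex(n, K_{r+1}) is achieved by the complete r-partite Turán graph T(n, r) with parts as balanced as possible, and is at most (1 − 1/r) · n^2/2. For r = 8, n = 236: the density bound is (7/8) · 55696/2 = 24367. The integer-valued extremum is e(T(236, 8)) = 24366, which is strictly less than the density bound 24367 since 8 ∤ 236 (the parts of T(236, 8) cannot all be equal).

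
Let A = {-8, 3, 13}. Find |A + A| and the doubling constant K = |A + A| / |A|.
K = |A + A| / |A| = 6/3 = 2

Enumerate A + A = {a + b : a, b ∈ A}. With |A| = 3, there are |A|^2 = 9 ordered sum pairs; collecting distinct values, A + A = {-16, -5, 5, 6, 16, 26}, so |A + A| = 6. Thus K = 6/3 = 2. For comparison, the minimum possible |A + A| over all 3-element sets is 2·3 − 1 = 5 (so min K = 5/3), attained only by arithmetic progressions.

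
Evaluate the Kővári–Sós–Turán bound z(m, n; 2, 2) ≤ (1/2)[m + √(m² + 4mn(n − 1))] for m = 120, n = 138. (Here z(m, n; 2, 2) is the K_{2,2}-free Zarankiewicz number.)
z(120, 138; 2, 2) ≤ (1/2)[120 + √(120² + 4·120·138·137)] = (1/2)[120 + √9089280] = 1567.4216

Kővári–Sós–Turán: let r_1, ..., r_120 be the row sums and z = Σ r_i the total number of 1s. Each pair of columns can share at most one row with both entries 1 (else a 2×2 all-ones block appears), so Σ_i C(r_i, 2) ≤ C(138, 2) = 9453. By convexity Σ_i C(r_i, 2) ≥ 120·C(z/120, 2) = z(z − 120)/(2·120), giving z² − 120z − 120·138·137 ≤ 0 and hence z ≤ (1/2)[120 + √(14400 + 4·2268720)] = (1/2)[120 + √9089280] ≈ (1/2)(120 + 3014.8433) = 1567.4216.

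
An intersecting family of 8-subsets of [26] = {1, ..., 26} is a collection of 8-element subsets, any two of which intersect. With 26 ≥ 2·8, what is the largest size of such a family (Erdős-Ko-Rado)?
max |F| = C(25, 7) = 480700

Erdős-Ko-Rado (1961): when n ≥ 2k, max |F| = C(n−1, k−1). The bound is attained by the star {A : i ∈ A} for any fixed i ∈ [n]. Here C(26−1, 8−1) = C(25, 7) = 480700.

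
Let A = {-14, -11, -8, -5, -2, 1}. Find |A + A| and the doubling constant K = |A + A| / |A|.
K = |A + A| / |A| = 11/6

Enumerate A + A = {a + b : a, b ∈ A}. With |A| = 6, there are |A|^2 = 36 ordered sum pairs; collecting distinct values, A + A = {-28, -25, -22, -19, -16, -13, -10, -7, -4, -1, 2}, so |A + A| = 11. Thus K = 11/6. Here |A + A| = 2|A| − 1 = 11, the minimum possible — so K = 11/6 is minimal, which holds iff A is an arithmetic progression.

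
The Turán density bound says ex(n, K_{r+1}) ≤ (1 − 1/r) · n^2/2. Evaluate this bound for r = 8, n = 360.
Turán density bound = (7/8) · 360^2/2 = 56700

Turán's theorem: ex(n, K_{r+1}) is achieved by the complete r-partite Turán graph T(n, r) with parts as balanced as possible, and is at most (1 − 1/r) · n^2/2. For r = 8, n = 360: the density bound is (7/8) · 129600/2 = 56700. Since 8 ∣ 360, the Turán graph T(360, 8) has parts of equal size 45, and its edge count e(T(360, 8)) = 56700 attains the density bound exactly.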